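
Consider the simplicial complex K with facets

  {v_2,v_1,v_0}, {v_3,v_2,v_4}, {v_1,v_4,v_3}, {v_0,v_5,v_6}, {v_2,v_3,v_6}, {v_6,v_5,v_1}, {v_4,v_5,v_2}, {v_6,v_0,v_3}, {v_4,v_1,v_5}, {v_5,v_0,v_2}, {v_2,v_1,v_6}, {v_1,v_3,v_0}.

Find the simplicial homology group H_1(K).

H_1 ≅ Z_2.

Fix the vertex order v_0 < v_1 < v_2 < v_3 < v_4 < v_5 < v_6 and write every simplex with vertices in increasing order. Then dim K = 2 and the simplices of K are:

  0-simplices (7): [v_0], [v_1], [v_2], [v_3], [v_4], [v_5], [v_6]
  1-simplices (18): (18 of them)
  2-simplices (12): (12 of them)

Hence C_0 ≅ Z^7, C_1 ≅ Z^18, C_2 ≅ Z^12.

The boundary map ∂_1: C_1 → C_0 sends each edge [p,q] (with p < q) to q − p.
As a 7×18 matrix over Z this has rank 6, with invariant factors (1,1,1,1,1,1).

Boundary ∂_2: C_2 → C_1 acts by ∂[p,q,r] = [q,r] − [p,r] + [p,q]. For instance
  ∂[v_2,v_3,v_6] = [v_3,v_6] − [v_2,v_6] + [v_2,v_3],
  ∂[v_0,v_2,v_5] = [v_2,v_5] − [v_0,v_5] + [v_0,v_2].
As a 18×12 matrix over Z this has rank 12, with invariant factors (1,1,1,1,1,1,1,1,1,1,1,2).

Now H_k = ker ∂_k / im ∂_{k+1}, so:

  H_1: rank ker ∂_1 − rank ∂_2 = (18 − 6) − 12 = 0, and ∂_2 has invariant factor 2 > 1, so H_1 ≅ Z_2.

(K is a triangulation of the real projective plane RP^2.)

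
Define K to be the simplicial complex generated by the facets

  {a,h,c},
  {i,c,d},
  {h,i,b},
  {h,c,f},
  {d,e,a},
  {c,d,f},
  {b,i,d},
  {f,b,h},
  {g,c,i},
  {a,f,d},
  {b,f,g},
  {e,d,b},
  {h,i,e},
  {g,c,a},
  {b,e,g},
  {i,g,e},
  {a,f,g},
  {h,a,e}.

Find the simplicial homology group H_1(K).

H_1 ≅ Z ⊕ Z/2.

Take the total order a < b < c < d < e < f < g < h < i on the vertex set. Then K (dimension 2) consists of the simplices:

  0-simplices (9): a, b, c, d, e, f, g, h, i
  1-simplices (27): ac, ad, ae, af, ag, ah, bd, be, bf, bg, bh, bi, cd, cf, cg, ch, ci, de, df, di, eg, eh, ei, fg, fh, gi, hi
  2-simplices (18): acg, ach, ade, adf, aeh, afg, bde, bdi, beg, bfg, bfh, bhi, cdf, cdi, cfh, cgi, egi, ehi

Hence C_0 ≅ Z^9, C_1 ≅ Z^27, C_2 ≅ Z^18.

The boundary map ∂_1: C_1 → C_0 sends each edge [p,q] (with p < q) to q − p.
As a 9×27 matrix over Z this has rank 8, with invariant factors (1,1,1,1,1,1,1,1).

The boundary map ∂_2: C_2 → C_1 maps a triangle to the signed sum of its edges. For instance
  ∂adf = df − af + ad,
  ∂ach = ch − ah + ac.
As a 27×18 matrix over Z this has rank 18, with invariant factors (1,1,1,1,1,1,1,1,1,1,1,1,1,1,1,1,1,2).

Now H_k = ker ∂_k / im ∂_{k+1}, so:

  H_1: rank ker ∂_1 − rank ∂_2 = (27 − 8) − 18 = 1, and ∂_2 has invariant factor 2 > 1, so H_1 ≅ Z ⊕ Z/2.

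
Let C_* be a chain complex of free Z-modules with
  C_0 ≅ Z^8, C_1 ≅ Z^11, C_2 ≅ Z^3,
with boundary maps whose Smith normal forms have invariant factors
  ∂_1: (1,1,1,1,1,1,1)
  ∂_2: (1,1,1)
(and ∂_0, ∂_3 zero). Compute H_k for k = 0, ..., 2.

H_0 ≅ Z,  H_1 ≅ Z,  H_2 = 0.

H_0: b_0 = 8 − 0 − 7 = 1; torsion from ∂_1 factors > 1: none. So H_0 ≅ Z.
H_1: b_1 = 11 − 7 − 3 = 1; torsion from ∂_2 factors > 1: none. So H_1 ≅ Z.
H_2: b_2 = 3 − 3 − 0 = 0; torsion from ∂_3 factors > 1: none. So H_2 ≅ 0.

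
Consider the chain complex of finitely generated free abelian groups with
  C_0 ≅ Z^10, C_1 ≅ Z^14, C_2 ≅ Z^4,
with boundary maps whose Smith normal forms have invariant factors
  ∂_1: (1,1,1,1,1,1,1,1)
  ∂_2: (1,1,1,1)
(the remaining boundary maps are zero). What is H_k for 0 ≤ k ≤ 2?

H_0 = Z^2,  H_1 = Z^2,  H_2 = 0.

H_0: b_0 = 10 − 0 − 8 = 2; torsion from ∂_1 factors > 1: none. So H_0 = Z^2.
H_1: b_1 = 14 − 8 − 4 = 2; torsion from ∂_2 factors > 1: none. So H_1 = Z^2.
H_2: b_2 = 4 − 4 − 0 = 0; torsion from ∂_3 factors > 1: none. So H_2 = 0.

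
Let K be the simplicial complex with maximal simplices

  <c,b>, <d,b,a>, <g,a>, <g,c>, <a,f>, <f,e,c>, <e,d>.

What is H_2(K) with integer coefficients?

We work with the vertex ordering a < b < c < d < e < f < g. The simplices of K, each written with vertices in increasing order, are:

  0-simplices (7): a, b, c, d, e, f, g
  1-simplices (11): ab, ad, af, ag, bc, bd, ce, cf, cg, de, ef
  2-simplices (2): abd, cef

giving chain groups C_0 ≅ Z^7, C_1 ≅ Z^11, C_2 ≅ Z^2.

Boundary ∂_1: C_1 → C_0 sends each edge [p,q] (with p < q) to q − p. For instance
  ∂af = f − a.
The 7×11 boundary matrix has rank 6 and Smith normal form diag(1,1,1,1,1,1).

∂_2: C_2 → C_1 maps a triangle to the signed sum of its edges. For instance
  ∂cef = ef − cf + ce,
  ∂abd = bd − ad + ab.
The resulting 11×2 matrix has rank 2, and its Smith normal form has invariant factors (1,1).

Computing H_k = (kernel of ∂_k) / (image of ∂_{k+1}):

  H_2: rank ker ∂_2 − rank ∂_3 = (2 − 2) − 0 = 0, and there is no ∂_3, so H_2 ≅ 0.

H_2 ≅ 0.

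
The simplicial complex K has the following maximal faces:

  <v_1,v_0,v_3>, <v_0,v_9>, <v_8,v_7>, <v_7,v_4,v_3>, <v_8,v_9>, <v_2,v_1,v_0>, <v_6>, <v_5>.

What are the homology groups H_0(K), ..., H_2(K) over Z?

We work with the vertex ordering v_0 < v_1 < v_2 < v_3 < v_4 < v_5 < v_6 < v_7 < v_8 < v_9. The simplices of K, each written with vertices in increasing order, are:

  0-simplices (10): [v_0], [v_1], [v_2], [v_3], [v_4], [v_5], [v_6], [v_7], [v_8], [v_9]
  1-simplices (11): [v_0,v_1], [v_0,v_2], [v_0,v_3], [v_0,v_9], [v_1,v_2], [v_1,v_3], [v_3,v_4], [v_3,v_7], [v_4,v_7], [v_7,v_8], [v_8,v_9]
  2-simplices (3): [v_0,v_1,v_2], [v_0,v_1,v_3], [v_3,v_4,v_7]

so the chain groups are C_0 ≅ Z^10, C_1 ≅ Z^11, C_2 ≅ Z^3.

∂_1: C_1 → C_0 is given by ∂[p,q] = [q] − [p]. For instance
  ∂[v_4,v_7] = [v_7] − [v_4].
The resulting 10×11 matrix has rank 7, and its Smith normal form has invariant factors (1,1,1,1,1,1,1).

∂_2: C_2 → C_1 acts by ∂[p,q,r] = [q,r] − [p,r] + [p,q]. For instance
  ∂[v_0,v_1,v_2] = [v_1,v_2] − [v_0,v_2] + [v_0,v_1],
  ∂[v_0,v_1,v_3] = [v_1,v_3] − [v_0,v_3] + [v_0,v_1].
As a 11×3 matrix over Z this has rank 3, with invariant factors (1,1,1).

Computing H_k = (kernel of ∂_k) / (image of ∂_{k+1}):

  H_0: rank C_0 − rank ∂_1 = 10 − 7 = 3, and the invariant factors of ∂_1 are all 1, so H_0 ≅ Z^3.
  H_1: rank ker ∂_1 − rank ∂_2 = (11 − 7) − 3 = 1, and the invariant factors of ∂_2 are all 1, so H_1 ≅ Z.
  H_2: rank ker ∂_2 − rank ∂_3 = (3 − 3) − 0 = 0, and there is no ∂_3, so H_2 ≅ 0.

H_0 = Z^3,  H_1 = Z,  H_2 = 0.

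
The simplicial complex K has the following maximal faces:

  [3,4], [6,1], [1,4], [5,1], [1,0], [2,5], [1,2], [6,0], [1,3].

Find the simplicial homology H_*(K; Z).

K has 7 vertices, 9 edges.
rank ∂_0 = 0, rank ∂_1 = 6 ⇒ b_0 = 7 − 0 − 6 = 1; all invariant factors of ∂_1 are 1 so no torsion. So H_0 ≅ Z.
rank ∂_1 = 6, rank ∂_2 = 0 ⇒ b_1 = 9 − 6 − 0 = 3. So H_1 ≅ Z^3.

H_0 ≅ Z,  H_1 ≅ Z^3.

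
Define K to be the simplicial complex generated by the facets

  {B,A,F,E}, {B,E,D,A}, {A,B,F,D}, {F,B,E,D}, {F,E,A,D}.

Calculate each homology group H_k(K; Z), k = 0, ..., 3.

H_0 ≅ Z,  H_1 = 0,  H_2 = 0,  H_3 ≅ Z.

We work with the vertex ordering A < B < D < E < F. The simplices of K, each written with vertices in increasing order, are:

  0-simplices (5): A, B, D, E, F
  1-simplices (10): AB, AD, AE, AF, BD, BE, BF, DE, DF, EF
  2-simplices (10): ABD, ABE, ABF, ADE, ADF, AEF, BDE, BDF, BEF, DEF
  3-simplices (5): ABDE, ABDF, ABEF, ADEF, BDEF

Hence C_0 ≅ Z^5, C_1 ≅ Z^10, C_2 ≅ Z^10, C_3 ≅ Z^5.

Boundary ∂_1: C_1 → C_0 is given by ∂[p,q] = [q] − [p]. For instance
  ∂AB = B − A.
This gives a 5×10 integer matrix of rank 4; reducing to Smith normal form yields diagonal entries (1,1,1,1).

∂_2: C_2 → C_1 maps a triangle to the signed sum of its edges. For instance
  ∂ABE = BE − AE + AB,
  ∂BEF = EF − BF + BE.
As a 10×10 matrix over Z this has rank 6, with invariant factors (1,1,1,1,1,1).

The boundary map ∂_3: C_3 → C_2 sends each 3-simplex σ to the alternating sum Σ_i (−1)^i (σ with its i-th vertex removed). For instance
  ∂ABEF = BEF − AEF + ABF − ABE,
  ∂ADEF = DEF − AEF + ADF − ADE.
The resulting 10×5 matrix has rank 4, and its Smith normal form has invariant factors (1,1,1,1).

From H_k ≅ ker(∂_k) / im(∂_{k+1}) we obtain:

  H_0: rank C_0 − rank ∂_1 = 5 − 4 = 1, and the invariant factors of ∂_1 are all 1, so H_0 = Z.
  H_1: rank ker ∂_1 − rank ∂_2 = (10 − 4) − 6 = 0, and the invariant factors of ∂_2 are all 1, so H_1 = 0.
  H_2: rank ker ∂_2 − rank ∂_3 = (10 − 6) − 4 = 0, and the invariant factors of ∂_3 are all 1, so H_2 = 0.
  H_3: rank ker ∂_3 − rank ∂_4 = (5 − 4) − 0 = 1, and there is no ∂_4, so H_3 = Z.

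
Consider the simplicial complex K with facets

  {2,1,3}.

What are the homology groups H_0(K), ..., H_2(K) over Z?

H_0 ≅ Z,  H_1 = 0,  H_2 = 0.

K has 3 vertices, 3 edges, 1 triangle.
rank ∂_0 = 0, rank ∂_1 = 2 ⇒ b_0 = 3 − 0 − 2 = 1; all invariant factors of ∂_1 are 1 so no torsion. So H_0 ≅ Z.
rank ∂_1 = 2, rank ∂_2 = 1 ⇒ b_1 = 3 − 2 − 1 = 0; all invariant factors of ∂_2 are 1 so no torsion. So H_1 ≅ 0.
rank ∂_2 = 1, rank ∂_3 = 0 ⇒ b_2 = 1 − 1 − 0 = 0. So H_2 ≅ 0.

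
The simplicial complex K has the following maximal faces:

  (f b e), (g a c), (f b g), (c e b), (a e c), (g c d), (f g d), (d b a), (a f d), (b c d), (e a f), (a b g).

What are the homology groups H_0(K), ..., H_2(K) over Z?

We work with the vertex ordering a < b < c < d < e < f < g. The simplices of K, each written with vertices in increasing order, are:

  0-simplices (7): a, b, c, d, e, f, g
  1-simplices (18): ab, ac, ad, ae, af, ag, bc, bd, be, bf, bg, cd, ce, cg, df, dg, ef, fg
  2-simplices (12): abd, abg, ace, acg, adf, aef, bcd, bce, bef, bfg, cdg, dfg

so the chain groups are C_0 ≅ Z^7, C_1 ≅ Z^18, C_2 ≅ Z^12.

Boundary ∂_1: C_1 → C_0 maps an edge to its endpoints' difference, ∂[p,q] = q − p.
As a 7×18 matrix over Z this has rank 6, with invariant factors (1,1,1,1,1,1).

The boundary map ∂_2: C_2 → C_1 sends each 2-simplex [p,q,r] to [q,r] − [p,r] + [p,q]. For instance
  ∂bef = ef − bf + be,
  ∂aef = ef − af + ae.
As a 18×12 matrix over Z this has rank 12, with invariant factors (1,1,1,1,1,1,1,1,1,1,1,2).

Reading off H_k = ker ∂_k / im ∂_{k+1}:

  H_0: rank C_0 − rank ∂_1 = 7 − 6 = 1, and the invariant factors of ∂_1 are all 1, so H_0 = Z.
  H_1: rank ker ∂_1 − rank ∂_2 = (18 − 6) − 12 = 0, and ∂_2 has invariant factor 2 > 1, so H_1 = Z/2Z.
  H_2: rank ker ∂_2 − rank ∂_3 = (12 − 12) − 0 = 0, and there is no ∂_3, so H_2 = 0.

As a check, the Euler characteristic is 7 − 18 + 12 = 1, which agrees with 1 − 0 + 0 = 1.
(K is a triangulation of the real projective plane RP^2.)

H_0 = Z,  H_1 = Z/2Z,  H_2 = 0.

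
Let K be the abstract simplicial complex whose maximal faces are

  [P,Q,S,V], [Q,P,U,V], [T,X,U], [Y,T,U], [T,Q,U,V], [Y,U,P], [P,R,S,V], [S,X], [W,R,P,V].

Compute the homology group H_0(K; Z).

H_0 = Z.

Fix the vertex order P < Q < R < S < T < U < V < W < X < Y and write every simplex with vertices in increasing order. Then dim K = 3 and the simplices of K are:

  0-simplices (10): P, Q, R, S, T, U, V, W, X, Y
  1-simplices (24): PQ, PR, PS, PU, PV, PW, PY, QS, QT, QU, QV, RS, RV, RW, SV, SX, TU, TV, TX, TY, UV, UX, UY, VW
  2-simplices (19): PQS, PQU, PQV, PRS, PRV, PRW, PSV, PUV, PUY, PVW, QSV, QTU, QTV, QUV, RSV, RVW, TUV, TUX, TUY
  3-simplices (5): PQSV, PQUV, PRSV, PRVW, QTUV

so the chain groups are C_0 ≅ Z^10, C_1 ≅ Z^24, C_2 ≅ Z^19, C_3 ≅ Z^5.

∂_1: C_1 → C_0 maps an edge to its endpoints' difference, ∂[p,q] = q − p.
The resulting 10×24 matrix has rank 9, and its Smith normal form has invariant factors (1,1,1,1,1,1,1,1,1).

The boundary map ∂_2: C_2 → C_1 sends each 2-simplex [p,q,r] to [q,r] − [p,r] + [p,q]. For instance
  ∂QTV = TV − QV + QT,
  ∂TUV = UV − TV + TU.
The 24×19 boundary matrix has rank 14 and Smith normal form diag(1,1,1,1,1,1,1,1,1,1,1,1,1,1).

The boundary map ∂_3: C_3 → C_2 sends each 3-simplex σ to the alternating sum Σ_i (−1)^i (σ with its i-th vertex removed). For instance
  ∂PQSV = QSV − PSV + PQV − PQS,
  ∂PRVW = RVW − PVW + PRW − PRV.
The 19×5 boundary matrix has rank 5 and Smith normal form diag(1,1,1,1,1).

Reading off H_k = ker ∂_k / im ∂_{k+1}:

  H_0: rank C_0 − rank ∂_1 = 10 − 9 = 1, and the invariant factors of ∂_1 are all 1, so H_0 ≅ Z.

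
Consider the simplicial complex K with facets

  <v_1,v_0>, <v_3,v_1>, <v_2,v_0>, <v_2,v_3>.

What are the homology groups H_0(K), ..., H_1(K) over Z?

H_0 = Z,  H_1 = Z.

Take the total order v_0 < v_1 < v_2 < v_3 on the vertex set. Then K (dimension 1) consists of the simplices:

  0-simplices (4): [v_0], [v_1], [v_2], [v_3]
  1-simplices (4): [v_0,v_1], [v_0,v_2], [v_1,v_3], [v_2,v_3]

giving chain groups C_0 ≅ Z^4, C_1 ≅ Z^4.

∂_1: C_1 → C_0 sends each edge [p,q] (with p < q) to q − p.
As a 4×4 matrix over Z this has rank 3, with invariant factors (1,1,1).

From H_k ≅ ker(∂_k) / im(∂_{k+1}) we obtain:

  H_0: rank C_0 − rank ∂_1 = 4 − 3 = 1, and the invariant factors of ∂_1 are all 1, so H_0 = Z.
  H_1: rank ker ∂_1 − rank ∂_2 = (4 − 3) − 0 = 1, and there is no ∂_2, so H_1 = Z.

As a check, the Euler characteristic is 4 − 4 = 0, which agrees with 1 − 1 = 0.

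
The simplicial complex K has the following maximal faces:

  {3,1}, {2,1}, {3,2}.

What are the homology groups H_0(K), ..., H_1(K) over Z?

Take the total order 1 < 2 < 3 on the vertex set. Then K (dimension 1) consists of the simplices:

  0-simplices (3): [1], [2], [3]
  1-simplices (3): [1,2], [1,3], [2,3]

Hence C_0 ≅ Z^3, C_1 ≅ Z^3.

The boundary map ∂_1: C_1 → C_0 sends each edge [p,q] (with p < q) to q − p. For instance
  ∂[2,3] = [3] − [2].
The 3×3 boundary matrix has rank 2 and Smith normal form diag(1,1).

From H_k ≅ ker(∂_k) / im(∂_{k+1}) we obtain:

  H_0: rank C_0 − rank ∂_1 = 3 − 2 = 1, and the invariant factors of ∂_1 are all 1, so H_0 ≅ Z.
  H_1: rank ker ∂_1 − rank ∂_2 = (3 − 2) − 0 = 1, and there is no ∂_2, so H_1 ≅ Z.

As a check, the Euler characteristic is 3 − 3 = 0, which agrees with 1 − 1 = 0.
(K is a triangulation of the circle S^1.)

H_0 ≅ Z,  H_1 ≅ Z.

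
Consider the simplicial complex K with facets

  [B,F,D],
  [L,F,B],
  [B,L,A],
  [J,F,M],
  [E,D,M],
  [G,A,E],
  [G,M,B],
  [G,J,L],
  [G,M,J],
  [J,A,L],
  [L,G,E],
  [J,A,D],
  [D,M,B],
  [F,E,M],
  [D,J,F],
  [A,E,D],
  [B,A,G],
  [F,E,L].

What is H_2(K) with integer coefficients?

K has 9 vertices, 27 edges, 18 triangles.
rank ∂_2 = 18, rank ∂_3 = 0 ⇒ b_2 = 18 − 18 − 0 = 0. So H_2 = 0.

H_2 = 0.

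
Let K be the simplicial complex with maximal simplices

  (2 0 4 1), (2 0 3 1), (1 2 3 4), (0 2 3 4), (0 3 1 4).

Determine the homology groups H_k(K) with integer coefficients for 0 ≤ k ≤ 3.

H_0 ≅ Z,  H_1 = 0,  H_2 = 0,  H_3 ≅ Z.

Take the total order 0 < 1 < 2 < 3 < 4 on the vertex set. Then K (dimension 3) consists of the simplices:

  0-simplices (5): [0], [1], [2], [3], [4]
  1-simplices (10): [0,1], [0,2], [0,3], [0,4], [1,2], [1,3], [1,4], [2,3], [2,4], [3,4]
  2-simplices (10): [0,1,2], [0,1,3], [0,1,4], [0,2,3], [0,2,4], [0,3,4], [1,2,3], [1,2,4], [1,3,4], [2,3,4]
  3-simplices (5): [0,1,2,3], [0,1,2,4], [0,1,3,4], [0,2,3,4], [1,2,3,4]

giving chain groups C_0 ≅ Z^5, C_1 ≅ Z^10, C_2 ≅ Z^10, C_3 ≅ Z^5.

∂_1: C_1 → C_0 maps an edge to its endpoints' difference, ∂[p,q] = q − p. For instance
  ∂[2,3] = [3] − [2].
As a 5×10 matrix over Z this has rank 4, with invariant factors (1,1,1,1).

Boundary ∂_2: C_2 → C_1 acts by ∂[p,q,r] = [q,r] − [p,r] + [p,q]. For instance
  ∂[0,1,4] = [1,4] − [0,4] + [0,1],
  ∂[1,3,4] = [3,4] − [1,4] + [1,3].
As a 10×10 matrix over Z this has rank 6, with invariant factors (1,1,1,1,1,1).

Boundary ∂_3: C_3 → C_2 sends each 3-simplex σ to the alternating sum Σ_i (−1)^i (σ with its i-th vertex removed). For instance
  ∂[0,1,2,4] = [1,2,4] − [0,2,4] + [0,1,4] − [0,1,2],
  ∂[0,2,3,4] = [2,3,4] − [0,3,4] + [0,2,4] − [0,2,3].
As a 10×5 matrix over Z this has rank 4, with invariant factors (1,1,1,1).

From H_k ≅ ker(∂_k) / im(∂_{k+1}) we obtain:

  H_0: rank C_0 − rank ∂_1 = 5 − 4 = 1, and the invariant factors of ∂_1 are all 1, so H_0 = Z.
  H_1: rank ker ∂_1 − rank ∂_2 = (10 − 4) − 6 = 0, and the invariant factors of ∂_2 are all 1, so H_1 = 0.
  H_2: rank ker ∂_2 − rank ∂_3 = (10 − 6) − 4 = 0, and the invariant factors of ∂_3 are all 1, so H_2 = 0.
  H_3: rank ker ∂_3 − rank ∂_4 = (5 − 4) − 0 = 1, and there is no ∂_4, so H_3 = Z.

As a check, the Euler characteristic is 5 − 10 + 10 − 5 = 0, which agrees with 1 − 0 + 0 − 1 = 0.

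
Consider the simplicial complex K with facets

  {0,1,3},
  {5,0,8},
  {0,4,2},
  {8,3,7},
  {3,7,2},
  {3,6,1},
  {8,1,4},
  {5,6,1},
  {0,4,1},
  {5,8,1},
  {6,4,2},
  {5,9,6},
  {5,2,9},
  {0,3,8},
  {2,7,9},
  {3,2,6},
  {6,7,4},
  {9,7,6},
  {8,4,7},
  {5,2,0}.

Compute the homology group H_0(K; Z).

K has 10 vertices, 30 edges, 20 triangles.
rank ∂_0 = 0, rank ∂_1 = 9 ⇒ b_0 = 10 − 0 − 9 = 1; all invariant factors of ∂_1 are 1 so no torsion. So H_0 ≅ Z.

H_0 = Z.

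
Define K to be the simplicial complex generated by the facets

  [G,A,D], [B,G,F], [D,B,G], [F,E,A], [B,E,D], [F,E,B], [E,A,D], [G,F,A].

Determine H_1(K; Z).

Order the vertices as A < B < D < E < F < G. Listing each simplex with vertices in this order, K has dimension 2 with simplices:

  0-simplices (6): A, B, D, E, F, G
  1-simplices (12): AD, AE, AF, AG, BD, BE, BF, BG, DE, DG, EF, FG
  2-simplices (8): ADE, ADG, AEF, AFG, BDE, BDG, BEF, BFG

Hence C_0 ≅ Z^6, C_1 ≅ Z^12, C_2 ≅ Z^8.

The boundary map ∂_1: C_1 → C_0 is given by ∂[p,q] = [q] − [p].
The 6×12 boundary matrix has rank 5 and Smith normal form diag(1,1,1,1,1).

Boundary ∂_2: C_2 → C_1 sends each 2-simplex [p,q,r] to [q,r] − [p,r] + [p,q]. For instance
  ∂BDG = DG − BG + BD,
  ∂AEF = EF − AF + AE.
The 12×8 boundary matrix has rank 7 and Smith normal form diag(1,1,1,1,1,1,1).

Now H_k = ker ∂_k / im ∂_{k+1}, so:

  H_1: rank ker ∂_1 − rank ∂_2 = (12 − 5) − 7 = 0, and the invariant factors of ∂_2 are all 1, so H_1 ≅ 0.

H_1 = 0.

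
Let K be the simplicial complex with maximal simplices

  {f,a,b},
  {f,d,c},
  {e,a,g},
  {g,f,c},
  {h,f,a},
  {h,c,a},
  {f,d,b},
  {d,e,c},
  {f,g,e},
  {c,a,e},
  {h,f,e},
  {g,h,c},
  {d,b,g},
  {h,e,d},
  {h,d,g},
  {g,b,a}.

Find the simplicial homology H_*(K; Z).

H_0 ≅ Z,  H_1 ≅ Z^2,  H_2 ≅ Z.

Order the vertices as a < b < c < d < e < f < g < h. Listing each simplex with vertices in this order, K has dimension 2 with simplices:

  0-simplices (8): a, b, c, d, e, f, g, h
  1-simplices (24): ab, ac, ae, af, ag, ah, bd, bf, bg, cd, ce, cf, cg, ch, de, df, dg, dh, ef, eg, eh, fg, fh, gh
  2-simplices (16): abf, abg, ace, ach, aeg, afh, bdf, bdg, cde, cdf, cfg, cgh, deh, dgh, efg, efh

so the chain groups are C_0 ≅ Z^8, C_1 ≅ Z^24, C_2 ≅ Z^16.

The boundary map ∂_1: C_1 → C_0 is given by ∂[p,q] = [q] − [p]. For instance
  ∂eg = g − e.
This gives a 8×24 integer matrix of rank 7; reducing to Smith normal form yields diagonal entries (1,1,1,1,1,1,1).

The boundary map ∂_2: C_2 → C_1 maps a triangle to the signed sum of its edges. For instance
  ∂cfg = fg − cg + cf,
  ∂dgh = gh − dh + dg.
The 24×16 boundary matrix has rank 15 and Smith normal form diag(1,1,1,1,1,1,1,1,1,1,1,1,1,1,1).

Computing H_k = (kernel of ∂_k) / (image of ∂_{k+1}):

  H_0: rank C_0 − rank ∂_1 = 8 − 7 = 1, and the invariant factors of ∂_1 are all 1, so H_0 ≅ Z.
  H_1: rank ker ∂_1 − rank ∂_2 = (24 − 7) − 15 = 2, and the invariant factors of ∂_2 are all 1, so H_1 ≅ Z^2.
  H_2: rank ker ∂_2 − rank ∂_3 = (16 − 15) − 0 = 1, and there is no ∂_3, so H_2 ≅ Z.

As a check, the Euler characteristic is 8 − 24 + 16 = 0, which agrees with 1 − 2 + 1 = 0.
(K is a triangulation of the torus T^2.)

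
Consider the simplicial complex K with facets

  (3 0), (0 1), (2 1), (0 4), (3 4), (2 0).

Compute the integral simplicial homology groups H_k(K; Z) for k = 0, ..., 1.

We work with the vertex ordering 0 < 1 < 2 < 3 < 4. The simplices of K, each written with vertices in increasing order, are:

  0-simplices (5): [0], [1], [2], [3], [4]
  1-simplices (6): [0,1], [0,2], [0,3], [0,4], [1,2], [3,4]

so the chain groups are C_0 ≅ Z^5, C_1 ≅ Z^6.

∂_1: C_1 → C_0 sends each edge [p,q] (with p < q) to q − p. For instance
  ∂[0,2] = [2] − [0].
The 5×6 boundary matrix has rank 4 and Smith normal form diag(1,1,1,1).

From H_k ≅ ker(∂_k) / im(∂_{k+1}) we obtain:

  H_0: rank C_0 − rank ∂_1 = 5 − 4 = 1, and the invariant factors of ∂_1 are all 1, so H_0 ≅ Z.
  H_1: rank ker ∂_1 − rank ∂_2 = (6 − 4) − 0 = 2, and there is no ∂_2, so H_1 ≅ Z^2.

As a check, the Euler characteristic is 5 − 6 = -1, which agrees with 1 − 2 = -1.

H_0 ≅ Z,  H_1 ≅ Z^2.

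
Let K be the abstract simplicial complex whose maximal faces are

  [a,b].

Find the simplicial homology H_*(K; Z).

Take the total order a < b on the vertex set. Then K (dimension 1) consists of the simplices:

  0-simplices (2): a, b
  1-simplices (1): ab

giving chain groups C_0 ≅ Z^2, C_1 ≅ Z^1.

The boundary map ∂_1: C_1 → C_0 sends each edge [p,q] (with p < q) to q − p. For instance
  ∂ab = b − a.
The 2×1 boundary matrix has rank 1 and Smith normal form diag(1).

Reading off H_k = ker ∂_k / im ∂_{k+1}:

  H_0: rank C_0 − rank ∂_1 = 2 − 1 = 1, and the invariant factors of ∂_1 are all 1, so H_0 = Z.
  H_1: rank ker ∂_1 − rank ∂_2 = (1 − 1) − 0 = 0, and there is no ∂_2, so H_1 = 0.

As a check, the Euler characteristic is 2 − 1 = 1, which agrees with 1 − 0 = 1.

H_0 = Z,  H_1 = 0.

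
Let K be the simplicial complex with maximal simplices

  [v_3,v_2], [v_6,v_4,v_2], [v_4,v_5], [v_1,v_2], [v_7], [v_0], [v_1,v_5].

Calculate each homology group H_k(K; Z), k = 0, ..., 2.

H_0 ≅ Z^3,  H_1 ≅ Z,  H_2 = 0.

Take the total order v_0 < v_1 < v_2 < v_3 < v_4 < v_5 < v_6 < v_7 on the vertex set. Then K (dimension 2) consists of the simplices:

  0-simplices (8): [v_0], [v_1], [v_2], [v_3], [v_4], [v_5], [v_6], [v_7]
  1-simplices (7): [v_1,v_2], [v_1,v_5], [v_2,v_3], [v_2,v_4], [v_2,v_6], [v_4,v_5], [v_4,v_6]
  2-simplices (1): [v_2,v_4,v_6]

Hence C_0 ≅ Z^8, C_1 ≅ Z^7, C_2 ≅ Z^1.

∂_1: C_1 → C_0 sends each edge [p,q] (with p < q) to q − p. For instance
  ∂[v_4,v_5] = [v_5] − [v_4].
As a 8×7 matrix over Z this has rank 5, with invariant factors (1,1,1,1,1).

Boundary ∂_2: C_2 → C_1 maps a triangle to the signed sum of its edges. For instance
  ∂[v_2,v_4,v_6] = [v_4,v_6] − [v_2,v_6] + [v_2,v_4].
The resulting 7×1 matrix has rank 1, and its Smith normal form has invariant factors (1).

Reading off H_k = ker ∂_k / im ∂_{k+1}:

  H_0: rank C_0 − rank ∂_1 = 8 − 5 = 3, and the invariant factors of ∂_1 are all 1, so H_0 = Z^3.
  H_1: rank ker ∂_1 − rank ∂_2 = (7 − 5) − 1 = 1, and the invariant factors of ∂_2 are all 1, so H_1 = Z.
  H_2: rank ker ∂_2 − rank ∂_3 = (1 − 1) − 0 = 0, and there is no ∂_3, so H_2 = 0.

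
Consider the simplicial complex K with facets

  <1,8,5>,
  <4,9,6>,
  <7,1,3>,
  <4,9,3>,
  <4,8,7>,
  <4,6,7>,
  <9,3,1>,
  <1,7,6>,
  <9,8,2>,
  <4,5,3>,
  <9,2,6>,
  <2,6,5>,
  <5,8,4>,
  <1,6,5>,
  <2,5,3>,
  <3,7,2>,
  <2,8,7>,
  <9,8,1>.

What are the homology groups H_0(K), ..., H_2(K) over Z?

Order the vertices as 1 < 2 < 3 < 4 < 5 < 6 < 7 < 8 < 9. Listing each simplex with vertices in this order, K has dimension 2 with simplices:

  0-simplices (9): [1], [2], [3], [4], [5], [6], [7], [8], [9]
  1-simplices (27): (27 of them)
  2-simplices (18): [1,3,7], [1,3,9], [1,5,6], [1,5,8], [1,6,7], [1,8,9], [2,3,5], [2,3,7], [2,5,6], [2,6,9], [2,7,8], [2,8,9], [3,4,5], [3,4,9], [4,5,8], [4,6,7], [4,6,9], [4,7,8]

Hence C_0 ≅ Z^9, C_1 ≅ Z^27, C_2 ≅ Z^18.

∂_1: C_1 → C_0 sends each edge [p,q] (with p < q) to q − p.
The resulting 9×27 matrix has rank 8, and its Smith normal form has invariant factors (1,1,1,1,1,1,1,1).

Boundary ∂_2: C_2 → C_1 acts by ∂[p,q,r] = [q,r] − [p,r] + [p,q]. For instance
  ∂[2,5,6] = [5,6] − [2,6] + [2,5],
  ∂[4,6,7] = [6,7] − [4,7] + [4,6].
This gives a 27×18 integer matrix of rank 17; reducing to Smith normal form yields diagonal entries (1,1,1,1,1,1,1,1,1,1,1,1,1,1,1,1,1).

From H_k ≅ ker(∂_k) / im(∂_{k+1}) we obtain:

  H_0: rank C_0 − rank ∂_1 = 9 − 8 = 1, and the invariant factors of ∂_1 are all 1, so H_0 ≅ Z.
  H_1: rank ker ∂_1 − rank ∂_2 = (27 − 8) − 17 = 2, and the invariant factors of ∂_2 are all 1, so H_1 ≅ Z^2.
  H_2: rank ker ∂_2 − rank ∂_3 = (18 − 17) − 0 = 1, and there is no ∂_3, so H_2 ≅ Z.

H_0 ≅ Z,  H_1 ≅ Z^2,  H_2 ≅ Z.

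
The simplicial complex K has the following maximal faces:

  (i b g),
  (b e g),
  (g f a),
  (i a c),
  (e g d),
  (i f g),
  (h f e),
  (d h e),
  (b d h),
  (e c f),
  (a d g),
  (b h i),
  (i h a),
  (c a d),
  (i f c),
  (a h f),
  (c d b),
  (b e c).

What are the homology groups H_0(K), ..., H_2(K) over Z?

K has 9 vertices, 27 edges, 18 triangles.
rank ∂_0 = 0, rank ∂_1 = 8 ⇒ b_0 = 9 − 0 − 8 = 1; all invariant factors of ∂_1 are 1 so no torsion. So H_0 ≅ Z.
rank ∂_1 = 8, rank ∂_2 = 18 ⇒ b_1 = 27 − 8 − 18 = 1; ∂_2 has invariant factor(s) [2] giving torsion. So H_1 ≅ Z ⊕ Z/2.
rank ∂_2 = 18, rank ∂_3 = 0 ⇒ b_2 = 18 − 18 − 0 = 0. So H_2 ≅ 0.

H_0 = Z,  H_1 = Z ⊕ Z/2,  H_2 = 0.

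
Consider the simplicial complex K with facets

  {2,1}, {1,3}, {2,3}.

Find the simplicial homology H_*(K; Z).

H_0 = Z,  H_1 = Z.

We work with the vertex ordering 1 < 2 < 3. The simplices of K, each written with vertices in increasing order, are:

  0-simplices (3): [1], [2], [3]
  1-simplices (3): [1,2], [1,3], [2,3]

so the chain groups are C_0 ≅ Z^3, C_1 ≅ Z^3.

The boundary map ∂_1: C_1 → C_0 maps an edge to its endpoints' difference, ∂[p,q] = q − p.
This gives a 3×3 integer matrix of rank 2; reducing to Smith normal form yields diagonal entries (1,1).

Now H_k = ker ∂_k / im ∂_{k+1}, so:

  H_0: rank C_0 − rank ∂_1 = 3 − 2 = 1, and the invariant factors of ∂_1 are all 1, so H_0 ≅ Z.
  H_1: rank ker ∂_1 − rank ∂_2 = (3 − 2) − 0 = 1, and there is no ∂_2, so H_1 ≅ Z.

As a check, the Euler characteristic is 3 − 3 = 0, which agrees with 1 − 1 = 0.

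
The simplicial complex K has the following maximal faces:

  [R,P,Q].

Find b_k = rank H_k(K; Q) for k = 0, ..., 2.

Fix the vertex order P < Q < R and write every simplex with vertices in increasing order. Then dim K = 2 and the simplices of K are:

  0-simplices (3): P, Q, R
  1-simplices (3): PQ, PR, QR
  2-simplices (1): PQR

giving chain groups C_0 ≅ Z^3, C_1 ≅ Z^3, C_2 ≅ Z^1.

∂_1: C_1 → C_0 maps an edge to its endpoints' difference, ∂[p,q] = q − p.
The 3×3 boundary matrix has rank 2 and Smith normal form diag(1,1).

The boundary map ∂_2: C_2 → C_1 acts by ∂[p,q,r] = [q,r] − [p,r] + [p,q]. For instance
  ∂PQR = QR − PR + PQ.
As a 3×1 matrix over Z this has rank 1, with invariant factors (1).

Now H_k = ker ∂_k / im ∂_{k+1}, so:

  H_0: rank C_0 − rank ∂_1 = 3 − 2 = 1, and the invariant factors of ∂_1 are all 1, so H_0 = Z.
  H_1: rank ker ∂_1 − rank ∂_2 = (3 − 2) − 1 = 0, and the invariant factors of ∂_2 are all 1, so H_1 = 0.
  H_2: rank ker ∂_2 − rank ∂_3 = (1 − 1) − 0 = 0, and there is no ∂_3, so H_2 = 0.

Hence the Betti numbers are b_0 = 1, b_1 = 0, b_2 = 0.

b_0 = 1, b_1 = 0, b_2 = 0.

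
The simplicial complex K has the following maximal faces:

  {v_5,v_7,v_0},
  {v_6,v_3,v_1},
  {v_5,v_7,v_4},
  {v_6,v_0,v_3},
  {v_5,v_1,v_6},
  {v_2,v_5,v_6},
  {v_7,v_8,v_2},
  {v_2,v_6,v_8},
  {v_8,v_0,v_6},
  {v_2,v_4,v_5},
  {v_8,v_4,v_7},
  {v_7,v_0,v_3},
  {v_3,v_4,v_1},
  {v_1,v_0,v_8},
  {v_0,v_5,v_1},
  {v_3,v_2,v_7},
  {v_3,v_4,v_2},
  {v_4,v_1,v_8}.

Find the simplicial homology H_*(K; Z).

H_0 = Z,  H_1 = Z ⊕ Z/2Z,  H_2 = 0.

Take the total order v_0 < v_1 < v_2 < v_3 < v_4 < v_5 < v_6 < v_7 < v_8 on the vertex set. Then K (dimension 2) consists of the simplices:

  0-simplices (9): [v_0], [v_1], [v_2], [v_3], [v_4], [v_5], [v_6], [v_7], [v_8]
  1-simplices (27): (27 of them)
  2-simplices (18): (18 of them)

Hence C_0 ≅ Z^9, C_1 ≅ Z^27, C_2 ≅ Z^18.

Boundary ∂_1: C_1 → C_0 maps an edge to its endpoints' difference, ∂[p,q] = q − p.
The resulting 9×27 matrix has rank 8, and its Smith normal form has invariant factors (1,1,1,1,1,1,1,1).

∂_2: C_2 → C_1 acts by ∂[p,q,r] = [q,r] − [p,r] + [p,q]. For instance
  ∂[v_2,v_3,v_7] = [v_3,v_7] − [v_2,v_7] + [v_2,v_3],
  ∂[v_0,v_3,v_6] = [v_3,v_6] − [v_0,v_6] + [v_0,v_3].
The resulting 27×18 matrix has rank 18, and its Smith normal form has invariant factors (1,1,1,1,1,1,1,1,1,1,1,1,1,1,1,1,1,2).

From H_k ≅ ker(∂_k) / im(∂_{k+1}) we obtain:

  H_0: rank C_0 − rank ∂_1 = 9 − 8 = 1, and the invariant factors of ∂_1 are all 1, so H_0 = Z.
  H_1: rank ker ∂_1 − rank ∂_2 = (27 − 8) − 18 = 1, and ∂_2 has invariant factor 2 > 1, so H_1 = Z ⊕ Z/2Z.
  H_2: rank ker ∂_2 − rank ∂_3 = (18 − 18) − 0 = 0, and there is no ∂_3, so H_2 = 0.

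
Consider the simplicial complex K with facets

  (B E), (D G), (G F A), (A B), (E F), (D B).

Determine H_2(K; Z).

Take the total order A < B < D < E < F < G on the vertex set. Then K (dimension 2) consists of the simplices:

  0-simplices (6): A, B, D, E, F, G
  1-simplices (8): AB, AF, AG, BD, BE, DG, EF, FG
  2-simplices (1): AFG

so the chain groups are C_0 ≅ Z^6, C_1 ≅ Z^8, C_2 ≅ Z^1.

∂_1: C_1 → C_0 sends each edge [p,q] (with p < q) to q − p.
The 6×8 boundary matrix has rank 5 and Smith normal form diag(1,1,1,1,1).

∂_2: C_2 → C_1 acts by ∂[p,q,r] = [q,r] − [p,r] + [p,q]. For instance
  ∂AFG = FG − AG + AF.
This gives a 8×1 integer matrix of rank 1; reducing to Smith normal form yields diagonal entries (1).

Computing H_k = (kernel of ∂_k) / (image of ∂_{k+1}):

  H_2: rank ker ∂_2 − rank ∂_3 = (1 − 1) − 0 = 0, and there is no ∂_3, so H_2 = 0.

H_2 ≅ 0.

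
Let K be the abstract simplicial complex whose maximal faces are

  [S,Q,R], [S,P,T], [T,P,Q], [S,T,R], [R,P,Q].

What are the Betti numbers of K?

b_0 = 1, b_1 = 1, b_2 = 0.

Order the vertices as P < Q < R < S < T. Listing each simplex with vertices in this order, K has dimension 2 with simplices:

  0-simplices (5): P, Q, R, S, T
  1-simplices (10): PQ, PR, PS, PT, QR, QS, QT, RS, RT, ST
  2-simplices (5): PQR, PQT, PST, QRS, RST

giving chain groups C_0 ≅ Z^5, C_1 ≅ Z^10, C_2 ≅ Z^5.

∂_1: C_1 → C_0 is given by ∂[p,q] = [q] − [p]. For instance
  ∂QS = S − Q.
The 5×10 boundary matrix has rank 4 and Smith normal form diag(1,1,1,1).

∂_2: C_2 → C_1 acts by ∂[p,q,r] = [q,r] − [p,r] + [p,q]. For instance
  ∂PST = ST − PT + PS,
  ∂PQR = QR − PR + PQ.
As a 10×5 matrix over Z this has rank 5, with invariant factors (1,1,1,1,1).

From H_k ≅ ker(∂_k) / im(∂_{k+1}) we obtain:

  H_0: rank C_0 − rank ∂_1 = 5 − 4 = 1, and the invariant factors of ∂_1 are all 1, so H_0 = Z.
  H_1: rank ker ∂_1 − rank ∂_2 = (10 − 4) − 5 = 1, and the invariant factors of ∂_2 are all 1, so H_1 = Z.
  H_2: rank ker ∂_2 − rank ∂_3 = (5 − 5) − 0 = 0, and there is no ∂_3, so H_2 = 0.

As a check, the Euler characteristic is 5 − 10 + 5 = 0, which agrees with 1 − 1 + 0 = 0.

Hence the Betti numbers are b_0 = 1, b_1 = 1, b_2 = 0.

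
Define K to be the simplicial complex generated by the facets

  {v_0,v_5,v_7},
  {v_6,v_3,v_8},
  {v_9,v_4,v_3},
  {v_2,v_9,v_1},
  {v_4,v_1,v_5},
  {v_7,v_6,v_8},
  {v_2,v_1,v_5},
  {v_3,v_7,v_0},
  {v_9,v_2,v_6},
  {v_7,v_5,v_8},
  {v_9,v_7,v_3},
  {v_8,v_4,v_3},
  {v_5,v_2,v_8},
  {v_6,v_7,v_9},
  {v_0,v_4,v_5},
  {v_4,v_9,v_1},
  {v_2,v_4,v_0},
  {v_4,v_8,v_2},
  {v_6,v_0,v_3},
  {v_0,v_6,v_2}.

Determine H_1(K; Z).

We work with the vertex ordering v_0 < v_1 < v_2 < v_3 < v_4 < v_5 < v_6 < v_7 < v_8 < v_9. The simplices of K, each written with vertices in increasing order, are:

  0-simplices (10): [v_0], [v_1], [v_2], [v_3], [v_4], [v_5], [v_6], [v_7], [v_8], [v_9]
  1-simplices (30): (30 of them)
  2-simplices (20): (20 of them)

so the chain groups are C_0 ≅ Z^10, C_1 ≅ Z^30, C_2 ≅ Z^20.

Boundary ∂_1: C_1 → C_0 sends each edge [p,q] (with p < q) to q − p. For instance
  ∂[v_6,v_9] = [v_9] − [v_6].
The 10×30 boundary matrix has rank 9 and Smith normal form diag(1,1,1,1,1,1,1,1,1).

The boundary map ∂_2: C_2 → C_1 maps a triangle to the signed sum of its edges. For instance
  ∂[v_2,v_5,v_8] = [v_5,v_8] − [v_2,v_8] + [v_2,v_5],
  ∂[v_3,v_4,v_9] = [v_4,v_9] − [v_3,v_9] + [v_3,v_4].
This gives a 30×20 integer matrix of rank 20; reducing to Smith normal form yields diagonal entries (1,1,1,1,1,1,1,1,1,1,1,1,1,1,1,1,1,1,1,2).

Reading off H_k = ker ∂_k / im ∂_{k+1}:

  H_1: rank ker ∂_1 − rank ∂_2 = (30 − 9) − 20 = 1, and ∂_2 has invariant factor 2 > 1, so H_1 ≅ Z ⊕ Z/2.

H_1 = Z ⊕ Z/2.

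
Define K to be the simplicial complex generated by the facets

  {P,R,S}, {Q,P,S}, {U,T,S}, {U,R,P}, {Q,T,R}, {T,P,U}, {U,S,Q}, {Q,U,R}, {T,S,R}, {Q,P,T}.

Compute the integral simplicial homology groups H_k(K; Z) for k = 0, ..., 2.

Order the vertices as P < Q < R < S < T < U. Listing each simplex with vertices in this order, K has dimension 2 with simplices:

  0-simplices (6): P, Q, R, S, T, U
  1-simplices (15): PQ, PR, PS, PT, PU, QR, QS, QT, QU, RS, RT, RU, ST, SU, TU
  2-simplices (10): PQS, PQT, PRS, PRU, PTU, QRT, QRU, QSU, RST, STU

Hence C_0 ≅ Z^6, C_1 ≅ Z^15, C_2 ≅ Z^10.

∂_1: C_1 → C_0 is given by ∂[p,q] = [q] − [p]. For instance
  ∂RT = T − R.
As a 6×15 matrix over Z this has rank 5, with invariant factors (1,1,1,1,1).

The boundary map ∂_2: C_2 → C_1 maps a triangle to the signed sum of its edges. For instance
  ∂PTU = TU − PU + PT,
  ∂QSU = SU − QU + QS.
The 15×10 boundary matrix has rank 10 and Smith normal form diag(1,1,1,1,1,1,1,1,1,2).

Reading off H_k = ker ∂_k / im ∂_{k+1}:

  H_0: rank C_0 − rank ∂_1 = 6 − 5 = 1, and the invariant factors of ∂_1 are all 1, so H_0 = Z.
  H_1: rank ker ∂_1 − rank ∂_2 = (15 − 5) − 10 = 0, and ∂_2 has invariant factor 2 > 1, so H_1 = Z/2.
  H_2: rank ker ∂_2 − rank ∂_3 = (10 − 10) − 0 = 0, and there is no ∂_3, so H_2 = 0.

(K is a triangulation of the real projective plane RP^2.)

H_0 ≅ Z,  H_1 ≅ Z/2,  H_2 = 0.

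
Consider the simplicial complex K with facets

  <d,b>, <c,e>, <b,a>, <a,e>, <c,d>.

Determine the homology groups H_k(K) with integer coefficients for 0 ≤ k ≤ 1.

Fix the vertex order a < b < c < d < e and write every simplex with vertices in increasing order. Then dim K = 1 and the simplices of K are:

  0-simplices (5): a, b, c, d, e
  1-simplices (5): ab, ae, bd, cd, ce

so the chain groups are C_0 ≅ Z^5, C_1 ≅ Z^5.

Boundary ∂_1: C_1 → C_0 sends each edge [p,q] (with p < q) to q − p.
The 5×5 boundary matrix has rank 4 and Smith normal form diag(1,1,1,1).

From H_k ≅ ker(∂_k) / im(∂_{k+1}) we obtain:

  H_0: rank C_0 − rank ∂_1 = 5 − 4 = 1, and the invariant factors of ∂_1 are all 1, so H_0 = Z.
  H_1: rank ker ∂_1 − rank ∂_2 = (5 − 4) − 0 = 1, and there is no ∂_2, so H_1 = Z.

H_0 ≅ Z,  H_1 ≅ Z.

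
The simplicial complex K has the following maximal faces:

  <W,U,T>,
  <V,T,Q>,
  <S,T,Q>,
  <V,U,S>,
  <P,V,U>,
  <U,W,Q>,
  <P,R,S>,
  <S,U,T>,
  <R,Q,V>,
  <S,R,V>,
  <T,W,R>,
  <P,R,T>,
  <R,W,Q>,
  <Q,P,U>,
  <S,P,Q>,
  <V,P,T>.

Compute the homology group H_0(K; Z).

H_0 ≅ Z.

We work with the vertex ordering P < Q < R < S < T < U < V < W. The simplices of K, each written with vertices in increasing order, are:

  0-simplices (8): P, Q, R, S, T, U, V, W
  1-simplices (24): PQ, PR, PS, PT, PU, PV, QR, QS, QT, QU, QV, QW, RS, RT, RV, RW, ST, SU, SV, TU, TV, TW, UV, UW
  2-simplices (16): PQS, PQU, PRS, PRT, PTV, PUV, QRV, QRW, QST, QTV, QUW, RSV, RTW, STU, SUV, TUW

giving chain groups C_0 ≅ Z^8, C_1 ≅ Z^24, C_2 ≅ Z^16.

Boundary ∂_1: C_1 → C_0 maps an edge to its endpoints' difference, ∂[p,q] = q − p.
The 8×24 boundary matrix has rank 7 and Smith normal form diag(1,1,1,1,1,1,1).

The boundary map ∂_2: C_2 → C_1 sends each 2-simplex [p,q,r] to [q,r] − [p,r] + [p,q]. For instance
  ∂PQU = QU − PU + PQ,
  ∂QST = ST − QT + QS.
The 24×16 boundary matrix has rank 15 and Smith normal form diag(1,1,1,1,1,1,1,1,1,1,1,1,1,1,1).

From H_k ≅ ker(∂_k) / im(∂_{k+1}) we obtain:

  H_0: rank C_0 − rank ∂_1 = 8 − 7 = 1, and the invariant factors of ∂_1 are all 1, so H_0 = Z.

(K is a triangulation of the torus T^2.)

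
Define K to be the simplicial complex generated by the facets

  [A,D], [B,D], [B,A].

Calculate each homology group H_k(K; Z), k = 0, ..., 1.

H_0 ≅ Z,  H_1 ≅ Z.

Take the total order A < B < D on the vertex set. Then K (dimension 1) consists of the simplices:

  0-simplices (3): A, B, D
  1-simplices (3): AB, AD, BD

so the chain groups are C_0 ≅ Z^3, C_1 ≅ Z^3.

∂_1: C_1 → C_0 maps an edge to its endpoints' difference, ∂[p,q] = q − p.
This gives a 3×3 integer matrix of rank 2; reducing to Smith normal form yields diagonal entries (1,1).

Reading off H_k = ker ∂_k / im ∂_{k+1}:

  H_0: rank C_0 − rank ∂_1 = 3 − 2 = 1, and the invariant factors of ∂_1 are all 1, so H_0 ≅ Z.
  H_1: rank ker ∂_1 − rank ∂_2 = (3 − 2) − 0 = 1, and there is no ∂_2, so H_1 ≅ Z.

As a check, the Euler characteristic is 3 − 3 = 0, which agrees with 1 − 1 = 0.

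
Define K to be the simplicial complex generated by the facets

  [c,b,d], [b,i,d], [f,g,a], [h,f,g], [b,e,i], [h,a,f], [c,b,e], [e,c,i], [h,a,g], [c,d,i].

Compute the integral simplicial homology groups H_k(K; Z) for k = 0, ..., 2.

K has 9 vertices, 15 edges, 10 triangles.
rank ∂_0 = 0, rank ∂_1 = 7 ⇒ b_0 = 9 − 0 − 7 = 2; all invariant factors of ∂_1 are 1 so no torsion. So H_0 = Z^2.
rank ∂_1 = 7, rank ∂_2 = 8 ⇒ b_1 = 15 − 7 − 8 = 0; all invariant factors of ∂_2 are 1 so no torsion. So H_1 = 0.
rank ∂_2 = 8, rank ∂_3 = 0 ⇒ b_2 = 10 − 8 − 0 = 2. So H_2 = Z^2.

H_0 ≅ Z^2,  H_1 = 0,  H_2 ≅ Z^2.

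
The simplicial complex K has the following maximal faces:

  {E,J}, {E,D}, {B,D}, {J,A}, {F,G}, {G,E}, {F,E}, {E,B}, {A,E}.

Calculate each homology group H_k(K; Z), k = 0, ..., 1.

Order the vertices as A < B < D < E < F < G < J. Listing each simplex with vertices in this order, K has dimension 1 with simplices:

  0-simplices (7): A, B, D, E, F, G, J
  1-simplices (9): AE, AJ, BD, BE, DE, EF, EG, EJ, FG

giving chain groups C_0 ≅ Z^7, C_1 ≅ Z^9.

∂_1: C_1 → C_0 sends each edge [p,q] (with p < q) to q − p. For instance
  ∂AE = E − A.
The 7×9 boundary matrix has rank 6 and Smith normal form diag(1,1,1,1,1,1).

From H_k ≅ ker(∂_k) / im(∂_{k+1}) we obtain:

  H_0: rank C_0 − rank ∂_1 = 7 − 6 = 1, and the invariant factors of ∂_1 are all 1, so H_0 = Z.
  H_1: rank ker ∂_1 − rank ∂_2 = (9 − 6) − 0 = 3, and there is no ∂_2, so H_1 = Z^3.

As a check, the Euler characteristic is 7 − 9 = -2, which agrees with 1 − 3 = -2.
(K is a triangulation of a wedge of 3 circles.)

H_0 = Z,  H_1 = Z^3.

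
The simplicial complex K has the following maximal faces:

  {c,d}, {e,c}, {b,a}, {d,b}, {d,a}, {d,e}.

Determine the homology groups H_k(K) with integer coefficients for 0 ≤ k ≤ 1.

H_0 ≅ Z,  H_1 ≅ Z^2.

Order the vertices as a < b < c < d < e. Listing each simplex with vertices in this order, K has dimension 1 with simplices:

  0-simplices (5): a, b, c, d, e
  1-simplices (6): ab, ad, bd, cd, ce, de

so the chain groups are C_0 ≅ Z^5, C_1 ≅ Z^6.

The boundary map ∂_1: C_1 → C_0 is given by ∂[p,q] = [q] − [p].
The resulting 5×6 matrix has rank 4, and its Smith normal form has invariant factors (1,1,1,1).

Now H_k = ker ∂_k / im ∂_{k+1}, so:

  H_0: rank C_0 − rank ∂_1 = 5 − 4 = 1, and the invariant factors of ∂_1 are all 1, so H_0 ≅ Z.
  H_1: rank ker ∂_1 − rank ∂_2 = (6 − 4) − 0 = 2, and there is no ∂_2, so H_1 ≅ Z^2.

As a check, the Euler characteristic is 5 − 6 = -1, which agrees with 1 − 2 = -1.
(K is a triangulation of a wedge of 2 circles.)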